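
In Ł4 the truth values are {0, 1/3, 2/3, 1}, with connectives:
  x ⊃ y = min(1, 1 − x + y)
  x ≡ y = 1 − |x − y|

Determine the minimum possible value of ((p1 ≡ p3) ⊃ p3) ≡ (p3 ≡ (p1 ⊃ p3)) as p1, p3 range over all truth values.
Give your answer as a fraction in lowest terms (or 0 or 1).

2/3

Take p1 = 0, p3 = 1/3:
p1 ≡ p3 = 0 ≡ 1/3 = 2/3
(p1 ≡ p3) ⊃ p3 = 2/3 ⊃ 1/3 = 2/3
p1 ⊃ p3 = 0 ⊃ 1/3 = 1
p3 ≡ (p1 ⊃ p3) = 1/3 ≡ 1 = 1/3
((p1 ≡ p3) ⊃ p3) ≡ (p3 ≡ (p1 ⊃ p3)) = 2/3 ≡ 1/3 = 2/3
No assignment yields a value below 2/3, so this is the minimum.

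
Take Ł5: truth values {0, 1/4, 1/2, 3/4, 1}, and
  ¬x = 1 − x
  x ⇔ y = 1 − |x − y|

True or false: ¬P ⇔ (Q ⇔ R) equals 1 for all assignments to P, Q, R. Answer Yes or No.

Counterexample: take P = 0, Q = 0, R = 1/4.
¬P = ¬0 = 1
Q ⇔ R = 0 ⇔ 1/4 = 3/4
¬P ⇔ (Q ⇔ R) = 1 ⇔ 3/4 = 3/4
This gives 3/4 ≠ 1.

No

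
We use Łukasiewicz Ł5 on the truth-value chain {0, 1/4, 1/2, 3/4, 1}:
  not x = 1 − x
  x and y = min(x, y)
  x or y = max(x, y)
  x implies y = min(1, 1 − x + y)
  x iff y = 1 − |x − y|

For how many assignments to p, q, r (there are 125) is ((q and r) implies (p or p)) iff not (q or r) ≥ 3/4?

value 1: 9 assignments (counts)
value 3/4: 23 assignments (counts)
value 1/2: 31 assignments
value 1/4: 33 assignments
value 0: 29 assignments
So 32 of the 125 assignments meet the threshold.

32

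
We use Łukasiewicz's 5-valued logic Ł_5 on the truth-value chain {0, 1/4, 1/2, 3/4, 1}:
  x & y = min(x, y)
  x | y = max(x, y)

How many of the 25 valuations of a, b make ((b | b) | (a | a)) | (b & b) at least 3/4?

value 1: 9 assignments (counts)
value 3/4: 7 assignments (counts)
value 1/2: 5 assignments
value 1/4: 3 assignments
value 0: 1 assignment
So 16 of the 25 assignments meet the threshold.

16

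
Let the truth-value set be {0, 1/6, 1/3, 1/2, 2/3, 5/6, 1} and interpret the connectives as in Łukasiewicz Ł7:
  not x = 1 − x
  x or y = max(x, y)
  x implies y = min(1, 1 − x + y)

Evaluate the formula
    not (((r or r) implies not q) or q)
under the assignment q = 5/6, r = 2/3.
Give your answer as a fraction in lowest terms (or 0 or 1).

r or r = 2/3 or 2/3 = 2/3
not q = not 5/6 = 1/6
(r or r) implies not q = 2/3 implies 1/6 = 1/2
((r or r) implies not q) or q = 1/2 or 5/6 = 5/6
not (((r or r) implies not q) or q) = not 5/6 = 1/6

1/6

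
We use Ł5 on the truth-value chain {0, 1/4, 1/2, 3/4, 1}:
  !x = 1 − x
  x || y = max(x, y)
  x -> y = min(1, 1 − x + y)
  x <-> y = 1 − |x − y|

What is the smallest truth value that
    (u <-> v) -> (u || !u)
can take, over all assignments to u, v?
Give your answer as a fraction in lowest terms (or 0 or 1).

1/2

Take u = 1/2, v = 1/2:
u <-> v = 1/2 <-> 1/2 = 1
!u = !1/2 = 1/2
u || !u = 1/2 || 1/2 = 1/2
(u <-> v) -> (u || !u) = 1 -> 1/2 = 1/2
No assignment yields a value below 1/2, so this is the minimum.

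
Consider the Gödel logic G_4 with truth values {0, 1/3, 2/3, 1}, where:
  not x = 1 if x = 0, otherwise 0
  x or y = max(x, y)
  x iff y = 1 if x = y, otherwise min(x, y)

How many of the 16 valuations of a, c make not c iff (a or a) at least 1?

4

a = 0, c = 0 ↦ 0  <
a = 0, c = 1/3 ↦ 1  ≥
a = 0, c = 2/3 ↦ 1  ≥
a = 0, c = 1 ↦ 1  ≥
a = 1/3, c = 0 ↦ 1/3  <
a = 1/3, c = 1/3 ↦ 0  <
a = 1/3, c = 2/3 ↦ 0  <
a = 1/3, c = 1 ↦ 0  <
a = 2/3, c = 0 ↦ 2/3  <
a = 2/3, c = 1/3 ↦ 0  <
a = 2/3, c = 2/3 ↦ 0  <
a = 2/3, c = 1 ↦ 0  <
a = 1, c = 0 ↦ 1  ≥
a = 1, c = 1/3 ↦ 0  <
a = 1, c = 2/3 ↦ 0  <
a = 1, c = 1 ↦ 0  <
So 4 of the 16 assignments meet the threshold.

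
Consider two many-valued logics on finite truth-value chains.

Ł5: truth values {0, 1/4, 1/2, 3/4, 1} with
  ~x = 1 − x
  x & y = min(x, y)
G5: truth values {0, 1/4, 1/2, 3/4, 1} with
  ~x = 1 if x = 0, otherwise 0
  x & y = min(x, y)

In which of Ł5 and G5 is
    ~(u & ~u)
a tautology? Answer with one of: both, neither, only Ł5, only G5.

In Ł5: at u = 1/4 the value is 3/4 — not a tautology.
In G5: every assignment gives 1 — tautology.

only G5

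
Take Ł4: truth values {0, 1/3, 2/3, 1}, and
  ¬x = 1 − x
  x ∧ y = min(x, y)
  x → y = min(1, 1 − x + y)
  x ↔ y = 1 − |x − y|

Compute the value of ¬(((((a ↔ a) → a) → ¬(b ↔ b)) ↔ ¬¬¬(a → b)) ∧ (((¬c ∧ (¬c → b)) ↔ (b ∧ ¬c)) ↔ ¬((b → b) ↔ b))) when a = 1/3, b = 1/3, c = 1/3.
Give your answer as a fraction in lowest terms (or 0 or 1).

2/3

a ↔ a = 1/3 ↔ 1/3 = 1
(a ↔ a) → a = 1 → 1/3 = 1/3
b ↔ b = 1/3 ↔ 1/3 = 1
¬(b ↔ b) = ¬1 = 0
((a ↔ a) → a) → ¬(b ↔ b) = 1/3 → 0 = 2/3
a → b = 1/3 → 1/3 = 1
¬(a → b) = ¬1 = 0
¬¬(a → b) = ¬0 = 1
¬¬¬(a → b) = ¬1 = 0
(((a ↔ a) → a) → ¬(b ↔ b)) ↔ ¬¬¬(a → b) = 2/3 ↔ 0 = 1/3
¬c = ¬1/3 = 2/3
¬c = ¬1/3 = 2/3
¬c → b = 2/3 → 1/3 = 2/3
¬c ∧ (¬c → b) = 2/3 ∧ 2/3 = 2/3
¬c = ¬1/3 = 2/3
b ∧ ¬c = 1/3 ∧ 2/3 = 1/3
(¬c ∧ (¬c → b)) ↔ (b ∧ ¬c) = 2/3 ↔ 1/3 = 2/3
b → b = 1/3 → 1/3 = 1
(b → b) ↔ b = 1 ↔ 1/3 = 1/3
¬((b → b) ↔ b) = ¬1/3 = 2/3
((¬c ∧ (¬c → b)) ↔ (b ∧ ¬c)) ↔ ¬((b → b) ↔ b) = 2/3 ↔ 2/3 = 1
((((a ↔ a) → a) → ¬(b ↔ b)) ↔ ¬¬¬(a → b)) ∧ (((¬c ∧ (¬c → b)) ↔ (b ∧ ¬c)) ↔ ¬((b → b) ↔ b)) = 1/3 ∧ 1 = 1/3
¬(((((a ↔ a) → a) → ¬(b ↔ b)) ↔ ¬¬¬(a → b)) ∧ (((¬c ∧ (¬c → b)) ↔ (b ∧ ¬c)) ↔ ¬((b → b) ↔ b))) = ¬1/3 = 2/3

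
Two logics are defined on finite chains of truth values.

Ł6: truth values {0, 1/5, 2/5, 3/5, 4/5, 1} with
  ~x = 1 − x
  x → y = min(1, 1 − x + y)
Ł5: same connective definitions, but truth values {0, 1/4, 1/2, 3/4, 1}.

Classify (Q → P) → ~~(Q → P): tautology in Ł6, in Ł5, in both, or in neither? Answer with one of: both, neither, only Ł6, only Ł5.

In Ł6: every assignment gives 1 — tautology.
In Ł5: every assignment gives 1 — tautology.

both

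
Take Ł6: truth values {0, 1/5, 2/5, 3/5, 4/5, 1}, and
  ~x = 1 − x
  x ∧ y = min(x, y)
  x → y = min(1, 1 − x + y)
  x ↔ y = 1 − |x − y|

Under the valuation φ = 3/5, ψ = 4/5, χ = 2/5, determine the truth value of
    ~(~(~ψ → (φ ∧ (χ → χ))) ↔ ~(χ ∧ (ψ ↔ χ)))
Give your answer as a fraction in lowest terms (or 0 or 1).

~ψ = ~4/5 = 1/5
χ → χ = 2/5 → 2/5 = 1
φ ∧ (χ → χ) = 3/5 ∧ 1 = 3/5
~ψ → (φ ∧ (χ → χ)) = 1/5 → 3/5 = 1
~(~ψ → (φ ∧ (χ → χ))) = ~1 = 0
ψ ↔ χ = 4/5 ↔ 2/5 = 3/5
χ ∧ (ψ ↔ χ) = 2/5 ∧ 3/5 = 2/5
~(χ ∧ (ψ ↔ χ)) = ~2/5 = 3/5
~(~ψ → (φ ∧ (χ → χ))) ↔ ~(χ ∧ (ψ ↔ χ)) = 0 ↔ 3/5 = 2/5
~(~(~ψ → (φ ∧ (χ → χ))) ↔ ~(χ ∧ (ψ ↔ χ))) = ~2/5 = 3/5

3/5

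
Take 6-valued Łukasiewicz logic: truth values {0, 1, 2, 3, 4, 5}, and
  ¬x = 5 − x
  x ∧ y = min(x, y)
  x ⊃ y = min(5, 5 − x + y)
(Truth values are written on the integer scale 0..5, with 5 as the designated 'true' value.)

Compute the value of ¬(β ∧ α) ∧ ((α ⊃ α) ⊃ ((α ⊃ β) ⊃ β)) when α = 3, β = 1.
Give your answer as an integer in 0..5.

3

β ∧ α = 1 ∧ 3 = 1
¬(β ∧ α) = ¬1 = 4
α ⊃ α = 3 ⊃ 3 = 5
α ⊃ β = 3 ⊃ 1 = 3
(α ⊃ β) ⊃ β = 3 ⊃ 1 = 3
(α ⊃ α) ⊃ ((α ⊃ β) ⊃ β) = 5 ⊃ 3 = 3
¬(β ∧ α) ∧ ((α ⊃ α) ⊃ ((α ⊃ β) ⊃ β)) = 4 ∧ 3 = 3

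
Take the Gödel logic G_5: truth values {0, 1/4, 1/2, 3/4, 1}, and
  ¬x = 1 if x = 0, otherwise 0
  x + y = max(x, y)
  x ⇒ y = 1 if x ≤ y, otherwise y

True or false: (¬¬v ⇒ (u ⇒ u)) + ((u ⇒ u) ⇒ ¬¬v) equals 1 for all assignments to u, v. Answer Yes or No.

Yes

At u = 1/4, v = 0, for instance:
¬v = ¬0 = 1
¬¬v = ¬1 = 0
u ⇒ u = 1/4 ⇒ 1/4 = 1
¬¬v ⇒ (u ⇒ u) = 0 ⇒ 1 = 1
(u ⇒ u) ⇒ ¬¬v = 1 ⇒ 0 = 0
(¬¬v ⇒ (u ⇒ u)) + ((u ⇒ u) ⇒ ¬¬v) = 1 + 0 = 1
and checking the remaining 24 assignments likewise gives ≥ 1 in every case.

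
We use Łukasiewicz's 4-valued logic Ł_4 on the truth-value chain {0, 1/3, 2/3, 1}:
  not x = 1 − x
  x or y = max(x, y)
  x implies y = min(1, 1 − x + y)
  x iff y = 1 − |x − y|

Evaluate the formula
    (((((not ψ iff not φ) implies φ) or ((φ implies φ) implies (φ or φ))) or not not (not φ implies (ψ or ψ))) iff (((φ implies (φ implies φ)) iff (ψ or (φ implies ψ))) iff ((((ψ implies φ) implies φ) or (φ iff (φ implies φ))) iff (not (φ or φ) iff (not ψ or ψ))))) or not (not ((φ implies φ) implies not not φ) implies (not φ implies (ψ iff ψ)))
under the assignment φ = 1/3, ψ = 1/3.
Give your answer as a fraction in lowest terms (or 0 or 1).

not ψ = not 1/3 = 2/3
not φ = not 1/3 = 2/3
not ψ iff not φ = 2/3 iff 2/3 = 1
(not ψ iff not φ) implies φ = 1 implies 1/3 = 1/3
φ implies φ = 1/3 implies 1/3 = 1
φ or φ = 1/3 or 1/3 = 1/3
(φ implies φ) implies (φ or φ) = 1 implies 1/3 = 1/3
((not ψ iff not φ) implies φ) or ((φ implies φ) implies (φ or φ)) = 1/3 or 1/3 = 1/3
not φ = not 1/3 = 2/3
ψ or ψ = 1/3 or 1/3 = 1/3
not φ implies (ψ or ψ) = 2/3 implies 1/3 = 2/3
not (not φ implies (ψ or ψ)) = not 2/3 = 1/3
not not (not φ implies (ψ or ψ)) = not 1/3 = 2/3
(((not ψ iff not φ) implies φ) or ((φ implies φ) implies (φ or φ))) or not not (not φ implies (ψ or ψ)) = 1/3 or 2/3 = 2/3
φ implies φ = 1/3 implies 1/3 = 1
φ implies (φ implies φ) = 1/3 implies 1 = 1
φ implies ψ = 1/3 implies 1/3 = 1
ψ or (φ implies ψ) = 1/3 or 1 = 1
(φ implies (φ implies φ)) iff (ψ or (φ implies ψ)) = 1 iff 1 = 1
ψ implies φ = 1/3 implies 1/3 = 1
(ψ implies φ) implies φ = 1 implies 1/3 = 1/3
φ implies φ = 1/3 implies 1/3 = 1
φ iff (φ implies φ) = 1/3 iff 1 = 1/3
((ψ implies φ) implies φ) or (φ iff (φ implies φ)) = 1/3 or 1/3 = 1/3
φ or φ = 1/3 or 1/3 = 1/3
not (φ or φ) = not 1/3 = 2/3
not ψ = not 1/3 = 2/3
not ψ or ψ = 2/3 or 1/3 = 2/3
not (φ or φ) iff (not ψ or ψ) = 2/3 iff 2/3 = 1
(((ψ implies φ) implies φ) or (φ iff (φ implies φ))) iff (not (φ or φ) iff (not ψ or ψ)) = 1/3 iff 1 = 1/3
((φ implies (φ implies φ)) iff (ψ or (φ implies ψ))) iff ((((ψ implies φ) implies φ) or (φ iff (φ implies φ))) iff (not (φ or φ) iff (not ψ or ψ))) = 1 iff 1/3 = 1/3
((((not ψ iff not φ) implies φ) or ((φ implies φ) implies (φ or φ))) or not not (not φ implies (ψ or ψ))) iff (((φ implies (φ implies φ)) iff (ψ or (φ implies ψ))) iff ((((ψ implies φ) implies φ) or (φ iff (φ implies φ))) iff (not (φ or φ) iff (not ψ or ψ)))) = 2/3 iff 1/3 = 2/3
φ implies φ = 1/3 implies 1/3 = 1
not φ = not 1/3 = 2/3
not not φ = not 2/3 = 1/3
(φ implies φ) implies not not φ = 1 implies 1/3 = 1/3
not ((φ implies φ) implies not not φ) = not 1/3 = 2/3
not φ = not 1/3 = 2/3
ψ iff ψ = 1/3 iff 1/3 = 1
not φ implies (ψ iff ψ) = 2/3 implies 1 = 1
not ((φ implies φ) implies not not φ) implies (not φ implies (ψ iff ψ)) = 2/3 implies 1 = 1
not (not ((φ implies φ) implies not not φ) implies (not φ implies (ψ iff ψ))) = not 1 = 0
(((((not ψ iff not φ) implies φ) or ((φ implies φ) implies (φ or φ))) or not not (not φ implies (ψ or ψ))) iff (((φ implies (φ implies φ)) iff (ψ or (φ implies ψ))) iff ((((ψ implies φ) implies φ) or (φ iff (φ implies φ))) iff (not (φ or φ) iff (not ψ or ψ))))) or not (not ((φ implies φ) implies not not φ) implies (not φ implies (ψ iff ψ))) = 2/3 or 0 = 2/3

2/3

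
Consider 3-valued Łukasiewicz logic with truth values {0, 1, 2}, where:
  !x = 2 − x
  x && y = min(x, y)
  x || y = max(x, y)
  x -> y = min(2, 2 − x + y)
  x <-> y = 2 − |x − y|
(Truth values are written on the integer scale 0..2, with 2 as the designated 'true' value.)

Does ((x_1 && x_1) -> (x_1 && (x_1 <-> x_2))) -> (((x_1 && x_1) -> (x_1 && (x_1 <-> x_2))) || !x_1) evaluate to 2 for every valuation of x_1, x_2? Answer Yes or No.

Yes

x_1 = 0, x_2 = 0 ↦ 2
x_1 = 0, x_2 = 1 ↦ 2
x_1 = 0, x_2 = 2 ↦ 2
x_1 = 1, x_2 = 0 ↦ 2
x_1 = 1, x_2 = 1 ↦ 2
x_1 = 1, x_2 = 2 ↦ 2
x_1 = 2, x_2 = 0 ↦ 2
x_1 = 2, x_2 = 1 ↦ 2
x_1 = 2, x_2 = 2 ↦ 2
Every assignment gives a value ≥ 2.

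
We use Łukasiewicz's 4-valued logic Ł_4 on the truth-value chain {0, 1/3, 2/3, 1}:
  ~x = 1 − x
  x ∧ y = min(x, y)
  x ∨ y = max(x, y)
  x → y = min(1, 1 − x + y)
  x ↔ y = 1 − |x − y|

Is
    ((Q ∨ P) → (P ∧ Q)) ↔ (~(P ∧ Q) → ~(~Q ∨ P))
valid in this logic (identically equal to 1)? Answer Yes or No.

No

Counterexample: take P = 0, Q = 0.
Q ∨ P = 0 ∨ 0 = 0
P ∧ Q = 0 ∧ 0 = 0
(Q ∨ P) → (P ∧ Q) = 0 → 0 = 1
P ∧ Q = 0 ∧ 0 = 0
~(P ∧ Q) = ~0 = 1
~Q = ~0 = 1
~Q ∨ P = 1 ∨ 0 = 1
~(~Q ∨ P) = ~1 = 0
~(P ∧ Q) → ~(~Q ∨ P) = 1 → 0 = 0
((Q ∨ P) → (P ∧ Q)) ↔ (~(P ∧ Q) → ~(~Q ∨ P)) = 1 ↔ 0 = 0
This gives 0 ≠ 1.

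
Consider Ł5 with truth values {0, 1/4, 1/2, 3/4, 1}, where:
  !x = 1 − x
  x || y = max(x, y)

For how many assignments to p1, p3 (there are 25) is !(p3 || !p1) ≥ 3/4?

4

value 1: 1 assignment (counts)
value 3/4: 3 assignments (counts)
value 1/2: 5 assignments
value 1/4: 7 assignments
value 0: 9 assignments
So 4 of the 25 assignments meet the threshold.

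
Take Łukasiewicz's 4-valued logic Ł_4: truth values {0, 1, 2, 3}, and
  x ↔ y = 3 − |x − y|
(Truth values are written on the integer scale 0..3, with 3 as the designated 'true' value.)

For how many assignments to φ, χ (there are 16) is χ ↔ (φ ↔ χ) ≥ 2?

φ = 0, χ = 0 ↦ 0  <
φ = 0, χ = 1 ↦ 2  ≥
φ = 0, χ = 2 ↦ 2  ≥
φ = 0, χ = 3 ↦ 0  <
φ = 1, χ = 0 ↦ 1  <
φ = 1, χ = 1 ↦ 1  <
φ = 1, χ = 2 ↦ 3  ≥
φ = 1, χ = 3 ↦ 1  <
φ = 2, χ = 0 ↦ 2  ≥
φ = 2, χ = 1 ↦ 2  ≥
φ = 2, χ = 2 ↦ 2  ≥
φ = 2, χ = 3 ↦ 2  ≥
φ = 3, χ = 0 ↦ 3  ≥
φ = 3, χ = 1 ↦ 3  ≥
φ = 3, χ = 2 ↦ 3  ≥
φ = 3, χ = 3 ↦ 3  ≥
So 11 of the 16 assignments meet the threshold.

11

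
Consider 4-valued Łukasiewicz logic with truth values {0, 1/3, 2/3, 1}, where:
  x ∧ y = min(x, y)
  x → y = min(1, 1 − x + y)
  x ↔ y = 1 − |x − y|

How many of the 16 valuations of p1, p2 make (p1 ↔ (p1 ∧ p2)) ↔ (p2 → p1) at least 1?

p1 = 0, p2 = 0 ↦ 1  ≥
p1 = 0, p2 = 1/3 ↦ 2/3  <
p1 = 0, p2 = 2/3 ↦ 1/3  <
p1 = 0, p2 = 1 ↦ 0  <
p1 = 1/3, p2 = 0 ↦ 2/3  <
p1 = 1/3, p2 = 1/3 ↦ 1  ≥
p1 = 1/3, p2 = 2/3 ↦ 2/3  <
p1 = 1/3, p2 = 1 ↦ 1/3  <
p1 = 2/3, p2 = 0 ↦ 1/3  <
p1 = 2/3, p2 = 1/3 ↦ 2/3  <
p1 = 2/3, p2 = 2/3 ↦ 1  ≥
p1 = 2/3, p2 = 1 ↦ 2/3  <
p1 = 1, p2 = 0 ↦ 0  <
p1 = 1, p2 = 1/3 ↦ 1/3  <
p1 = 1, p2 = 2/3 ↦ 2/3  <
p1 = 1, p2 = 1 ↦ 1  ≥
So 4 of the 16 assignments meet the threshold.

4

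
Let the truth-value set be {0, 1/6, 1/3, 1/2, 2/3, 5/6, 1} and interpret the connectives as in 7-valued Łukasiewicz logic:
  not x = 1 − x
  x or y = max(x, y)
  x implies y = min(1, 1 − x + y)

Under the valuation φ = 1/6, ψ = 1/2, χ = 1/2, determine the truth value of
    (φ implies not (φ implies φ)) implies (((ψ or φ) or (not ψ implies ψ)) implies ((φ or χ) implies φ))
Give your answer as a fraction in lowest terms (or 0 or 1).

φ implies φ = 1/6 implies 1/6 = 1
not (φ implies φ) = not 1 = 0
φ implies not (φ implies φ) = 1/6 implies 0 = 5/6
ψ or φ = 1/2 or 1/6 = 1/2
not ψ = not 1/2 = 1/2
not ψ implies ψ = 1/2 implies 1/2 = 1
(ψ or φ) or (not ψ implies ψ) = 1/2 or 1 = 1
φ or χ = 1/6 or 1/2 = 1/2
(φ or χ) implies φ = 1/2 implies 1/6 = 2/3
((ψ or φ) or (not ψ implies ψ)) implies ((φ or χ) implies φ) = 1 implies 2/3 = 2/3
(φ implies not (φ implies φ)) implies (((ψ or φ) or (not ψ implies ψ)) implies ((φ or χ) implies φ)) = 5/6 implies 2/3 = 5/6

5/6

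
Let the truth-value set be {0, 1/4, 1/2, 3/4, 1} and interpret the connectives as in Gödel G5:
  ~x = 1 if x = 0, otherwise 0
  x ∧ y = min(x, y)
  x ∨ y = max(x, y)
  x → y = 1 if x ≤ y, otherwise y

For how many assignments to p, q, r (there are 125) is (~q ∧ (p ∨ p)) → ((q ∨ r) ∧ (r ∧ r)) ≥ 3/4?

value 1: 115 assignments (counts)
value 3/4: 1 assignment (counts)
value 1/2: 2 assignments
value 1/4: 3 assignments
value 0: 4 assignments
So 116 of the 125 assignments meet the threshold.

116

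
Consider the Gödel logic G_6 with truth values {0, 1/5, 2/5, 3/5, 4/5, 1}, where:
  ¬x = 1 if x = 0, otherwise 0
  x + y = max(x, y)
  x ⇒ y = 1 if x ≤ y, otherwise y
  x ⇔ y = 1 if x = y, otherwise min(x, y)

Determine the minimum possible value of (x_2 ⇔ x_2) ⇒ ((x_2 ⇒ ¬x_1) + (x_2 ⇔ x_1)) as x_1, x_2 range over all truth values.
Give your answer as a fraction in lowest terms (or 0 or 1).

1/5

Take x_1 = 1/5, x_2 = 2/5:
x_2 ⇔ x_2 = 2/5 ⇔ 2/5 = 1
¬x_1 = ¬1/5 = 0
x_2 ⇒ ¬x_1 = 2/5 ⇒ 0 = 0
x_2 ⇔ x_1 = 2/5 ⇔ 1/5 = 1/5
(x_2 ⇒ ¬x_1) + (x_2 ⇔ x_1) = 0 + 1/5 = 1/5
(x_2 ⇔ x_2) ⇒ ((x_2 ⇒ ¬x_1) + (x_2 ⇔ x_1)) = 1 ⇒ 1/5 = 1/5
No assignment yields a value below 1/5, so this is the minimum.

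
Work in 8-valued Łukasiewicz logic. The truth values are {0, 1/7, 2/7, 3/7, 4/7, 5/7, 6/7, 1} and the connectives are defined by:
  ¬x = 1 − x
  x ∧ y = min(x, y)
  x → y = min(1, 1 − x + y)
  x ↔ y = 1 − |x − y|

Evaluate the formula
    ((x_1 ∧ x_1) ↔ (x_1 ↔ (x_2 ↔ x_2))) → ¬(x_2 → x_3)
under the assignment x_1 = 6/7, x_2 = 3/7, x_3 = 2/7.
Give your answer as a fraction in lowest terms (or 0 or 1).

1/7

x_1 ∧ x_1 = 6/7 ∧ 6/7 = 6/7
x_2 ↔ x_2 = 3/7 ↔ 3/7 = 1
x_1 ↔ (x_2 ↔ x_2) = 6/7 ↔ 1 = 6/7
(x_1 ∧ x_1) ↔ (x_1 ↔ (x_2 ↔ x_2)) = 6/7 ↔ 6/7 = 1
x_2 → x_3 = 3/7 → 2/7 = 6/7
¬(x_2 → x_3) = ¬6/7 = 1/7
((x_1 ∧ x_1) ↔ (x_1 ↔ (x_2 ↔ x_2))) → ¬(x_2 → x_3) = 1 → 1/7 = 1/7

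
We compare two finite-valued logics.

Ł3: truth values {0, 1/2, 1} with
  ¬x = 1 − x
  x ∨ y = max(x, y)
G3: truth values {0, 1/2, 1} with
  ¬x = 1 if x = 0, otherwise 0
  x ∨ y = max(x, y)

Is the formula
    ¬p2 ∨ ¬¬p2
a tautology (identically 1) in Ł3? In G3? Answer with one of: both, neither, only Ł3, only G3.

In Ł3: at p2 = 1/2 the value is 1/2 — not a tautology.
In G3: every assignment gives 1 — tautology.

only G3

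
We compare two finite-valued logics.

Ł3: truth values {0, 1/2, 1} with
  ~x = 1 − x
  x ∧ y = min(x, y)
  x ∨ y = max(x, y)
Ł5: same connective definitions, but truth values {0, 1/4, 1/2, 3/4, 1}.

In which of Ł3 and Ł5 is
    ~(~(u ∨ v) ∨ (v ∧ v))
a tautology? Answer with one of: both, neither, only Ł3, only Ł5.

In Ł3: at u = 0, v = 0 the value is 0 — not a tautology.
In Ł5: at u = 0, v = 0 the value is 0 — not a tautology.

neither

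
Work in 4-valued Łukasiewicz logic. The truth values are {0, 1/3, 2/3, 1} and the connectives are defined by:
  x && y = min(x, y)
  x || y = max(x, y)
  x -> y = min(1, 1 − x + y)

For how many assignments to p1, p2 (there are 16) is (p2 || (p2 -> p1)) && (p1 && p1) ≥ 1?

p1 = 0, p2 = 0 ↦ 0  <
p1 = 0, p2 = 1/3 ↦ 0  <
p1 = 0, p2 = 2/3 ↦ 0  <
p1 = 0, p2 = 1 ↦ 0  <
p1 = 1/3, p2 = 0 ↦ 1/3  <
p1 = 1/3, p2 = 1/3 ↦ 1/3  <
p1 = 1/3, p2 = 2/3 ↦ 1/3  <
p1 = 1/3, p2 = 1 ↦ 1/3  <
p1 = 2/3, p2 = 0 ↦ 2/3  <
p1 = 2/3, p2 = 1/3 ↦ 2/3  <
p1 = 2/3, p2 = 2/3 ↦ 2/3  <
p1 = 2/3, p2 = 1 ↦ 2/3  <
p1 = 1, p2 = 0 ↦ 1  ≥
p1 = 1, p2 = 1/3 ↦ 1  ≥
p1 = 1, p2 = 2/3 ↦ 1  ≥
p1 = 1, p2 = 1 ↦ 1  ≥
So 4 of the 16 assignments meet the threshold.

4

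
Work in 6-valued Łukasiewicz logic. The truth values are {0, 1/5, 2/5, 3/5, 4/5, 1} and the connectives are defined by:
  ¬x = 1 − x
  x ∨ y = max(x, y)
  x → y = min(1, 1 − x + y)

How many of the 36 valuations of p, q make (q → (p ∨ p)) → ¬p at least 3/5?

value 1: 12 assignments (counts)
value 4/5: 4 assignments (counts)
value 3/5: 4 assignments (counts)
value 2/5: 5 assignments
value 1/5: 5 assignments
value 0: 6 assignments
So 20 of the 36 assignments meet the threshold.

20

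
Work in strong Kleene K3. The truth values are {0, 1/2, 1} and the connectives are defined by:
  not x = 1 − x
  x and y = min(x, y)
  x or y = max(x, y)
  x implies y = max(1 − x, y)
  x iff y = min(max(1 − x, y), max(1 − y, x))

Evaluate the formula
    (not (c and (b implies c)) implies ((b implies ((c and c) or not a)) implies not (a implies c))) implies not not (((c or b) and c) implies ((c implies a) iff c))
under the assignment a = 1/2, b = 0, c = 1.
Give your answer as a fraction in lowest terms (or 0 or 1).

1/2

b implies c = 0 implies 1 = 1
c and (b implies c) = 1 and 1 = 1
not (c and (b implies c)) = not 1 = 0
c and c = 1 and 1 = 1
not a = not 1/2 = 1/2
(c and c) or not a = 1 or 1/2 = 1
b implies ((c and c) or not a) = 0 implies 1 = 1
a implies c = 1/2 implies 1 = 1
not (a implies c) = not 1 = 0
(b implies ((c and c) or not a)) implies not (a implies c) = 1 implies 0 = 0
not (c and (b implies c)) implies ((b implies ((c and c) or not a)) implies not (a implies c)) = 0 implies 0 = 1
c or b = 1 or 0 = 1
(c or b) and c = 1 and 1 = 1
c implies a = 1 implies 1/2 = 1/2
(c implies a) iff c = 1/2 iff 1 = 1/2
((c or b) and c) implies ((c implies a) iff c) = 1 implies 1/2 = 1/2
not (((c or b) and c) implies ((c implies a) iff c)) = not 1/2 = 1/2
not not (((c or b) and c) implies ((c implies a) iff c)) = not 1/2 = 1/2
(not (c and (b implies c)) implies ((b implies ((c and c) or not a)) implies not (a implies c))) implies not not (((c or b) and c) implies ((c implies a) iff c)) = 1 implies 1/2 = 1/2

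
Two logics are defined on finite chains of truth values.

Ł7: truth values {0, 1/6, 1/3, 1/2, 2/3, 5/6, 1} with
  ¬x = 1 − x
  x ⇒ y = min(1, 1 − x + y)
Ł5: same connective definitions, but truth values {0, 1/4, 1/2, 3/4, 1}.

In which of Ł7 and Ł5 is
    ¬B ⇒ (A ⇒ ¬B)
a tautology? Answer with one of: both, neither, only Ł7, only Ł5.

In Ł7: every assignment gives 1 — tautology.
In Ł5: every assignment gives 1 — tautology.

both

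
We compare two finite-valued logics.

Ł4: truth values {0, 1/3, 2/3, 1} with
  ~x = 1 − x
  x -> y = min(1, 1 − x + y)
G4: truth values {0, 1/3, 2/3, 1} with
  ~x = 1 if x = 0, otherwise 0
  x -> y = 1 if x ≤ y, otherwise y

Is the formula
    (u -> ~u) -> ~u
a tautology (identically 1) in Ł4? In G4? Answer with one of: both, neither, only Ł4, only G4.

In Ł4: at u = 1/3 the value is 2/3 — not a tautology.
In G4: every assignment gives 1 — tautology.

only G4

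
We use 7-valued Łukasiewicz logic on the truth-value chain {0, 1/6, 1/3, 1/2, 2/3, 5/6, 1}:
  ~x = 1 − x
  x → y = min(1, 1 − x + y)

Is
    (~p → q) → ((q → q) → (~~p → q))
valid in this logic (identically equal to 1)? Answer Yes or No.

No

Counterexample: take p = 2/3, q = 0.
~p = ~2/3 = 1/3
~p → q = 1/3 → 0 = 2/3
q → q = 0 → 0 = 1
~p = ~2/3 = 1/3
~~p = ~1/3 = 2/3
~~p → q = 2/3 → 0 = 1/3
(q → q) → (~~p → q) = 1 → 1/3 = 1/3
(~p → q) → ((q → q) → (~~p → q)) = 2/3 → 1/3 = 2/3
This gives 2/3 ≠ 1.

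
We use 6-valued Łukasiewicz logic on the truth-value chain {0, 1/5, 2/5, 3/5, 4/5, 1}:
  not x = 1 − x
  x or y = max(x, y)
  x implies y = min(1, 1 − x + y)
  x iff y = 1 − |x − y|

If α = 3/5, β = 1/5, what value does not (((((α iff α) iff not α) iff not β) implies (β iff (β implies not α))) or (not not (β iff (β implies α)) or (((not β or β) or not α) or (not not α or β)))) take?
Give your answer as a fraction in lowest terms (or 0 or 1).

1/5

α iff α = 3/5 iff 3/5 = 1
not α = not 3/5 = 2/5
(α iff α) iff not α = 1 iff 2/5 = 2/5
not β = not 1/5 = 4/5
((α iff α) iff not α) iff not β = 2/5 iff 4/5 = 3/5
not α = not 3/5 = 2/5
β implies not α = 1/5 implies 2/5 = 1
β iff (β implies not α) = 1/5 iff 1 = 1/5
(((α iff α) iff not α) iff not β) implies (β iff (β implies not α)) = 3/5 implies 1/5 = 3/5
β implies α = 1/5 implies 3/5 = 1
β iff (β implies α) = 1/5 iff 1 = 1/5
not (β iff (β implies α)) = not 1/5 = 4/5
not not (β iff (β implies α)) = not 4/5 = 1/5
not β = not 1/5 = 4/5
not β or β = 4/5 or 1/5 = 4/5
not α = not 3/5 = 2/5
(not β or β) or not α = 4/5 or 2/5 = 4/5
not α = not 3/5 = 2/5
not not α = not 2/5 = 3/5
not not α or β = 3/5 or 1/5 = 3/5
((not β or β) or not α) or (not not α or β) = 4/5 or 3/5 = 4/5
not not (β iff (β implies α)) or (((not β or β) or not α) or (not not α or β)) = 1/5 or 4/5 = 4/5
((((α iff α) iff not α) iff not β) implies (β iff (β implies not α))) or (not not (β iff (β implies α)) or (((not β or β) or not α) or (not not α or β))) = 3/5 or 4/5 = 4/5
not (((((α iff α) iff not α) iff not β) implies (β iff (β implies not α))) or (not not (β iff (β implies α)) or (((not β or β) or not α) or (not not α or β)))) = not 4/5 = 1/5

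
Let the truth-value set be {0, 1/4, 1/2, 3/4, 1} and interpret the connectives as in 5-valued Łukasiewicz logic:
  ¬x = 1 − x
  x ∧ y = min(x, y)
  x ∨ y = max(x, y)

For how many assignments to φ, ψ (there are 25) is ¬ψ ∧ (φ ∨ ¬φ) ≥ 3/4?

value 1: 2 assignments (counts)
value 3/4: 6 assignments (counts)
value 1/2: 7 assignments
value 1/4: 5 assignments
value 0: 5 assignments
So 8 of the 25 assignments meet the threshold.

8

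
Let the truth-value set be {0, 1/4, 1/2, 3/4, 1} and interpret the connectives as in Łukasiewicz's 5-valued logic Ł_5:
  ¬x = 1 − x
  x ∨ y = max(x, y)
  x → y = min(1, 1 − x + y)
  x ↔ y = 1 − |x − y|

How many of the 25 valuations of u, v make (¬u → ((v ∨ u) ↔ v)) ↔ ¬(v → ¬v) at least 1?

value 1: 5 assignments (counts)
value 1/2: 5 assignments
value 0: 15 assignments
So 5 of the 25 assignments meet the threshold.

5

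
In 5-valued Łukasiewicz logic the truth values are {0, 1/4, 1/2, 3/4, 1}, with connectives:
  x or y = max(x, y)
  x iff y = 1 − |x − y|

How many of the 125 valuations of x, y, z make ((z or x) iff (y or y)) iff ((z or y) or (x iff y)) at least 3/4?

value 1: 58 assignments (counts)
value 3/4: 32 assignments (counts)
value 1/2: 19 assignments
value 1/4: 10 assignments
value 0: 6 assignments
So 90 of the 125 assignments meet the threshold.

90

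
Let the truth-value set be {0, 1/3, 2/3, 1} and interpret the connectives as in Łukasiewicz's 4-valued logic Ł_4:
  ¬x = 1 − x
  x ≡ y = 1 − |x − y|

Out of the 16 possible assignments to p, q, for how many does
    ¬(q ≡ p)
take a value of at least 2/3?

6

p = 0, q = 0 ↦ 0  <
p = 0, q = 1/3 ↦ 1/3  <
p = 0, q = 2/3 ↦ 2/3  ≥
p = 0, q = 1 ↦ 1  ≥
p = 1/3, q = 0 ↦ 1/3  <
p = 1/3, q = 1/3 ↦ 0  <
p = 1/3, q = 2/3 ↦ 1/3  <
p = 1/3, q = 1 ↦ 2/3  ≥
p = 2/3, q = 0 ↦ 2/3  ≥
p = 2/3, q = 1/3 ↦ 1/3  <
p = 2/3, q = 2/3 ↦ 0  <
p = 2/3, q = 1 ↦ 1/3  <
p = 1, q = 0 ↦ 1  ≥
p = 1, q = 1/3 ↦ 2/3  ≥
p = 1, q = 2/3 ↦ 1/3  <
p = 1, q = 1 ↦ 0  <
So 6 of the 16 assignments meet the threshold.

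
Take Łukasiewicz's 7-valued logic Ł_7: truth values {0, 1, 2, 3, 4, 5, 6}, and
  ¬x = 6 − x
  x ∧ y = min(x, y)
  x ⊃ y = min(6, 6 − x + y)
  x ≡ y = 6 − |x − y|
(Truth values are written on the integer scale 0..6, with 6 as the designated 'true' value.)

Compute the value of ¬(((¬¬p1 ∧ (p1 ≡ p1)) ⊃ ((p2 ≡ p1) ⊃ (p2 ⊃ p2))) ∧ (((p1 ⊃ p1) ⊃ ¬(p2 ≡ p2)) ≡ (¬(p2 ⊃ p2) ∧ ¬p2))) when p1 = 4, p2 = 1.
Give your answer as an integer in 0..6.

¬p1 = ¬4 = 2
¬¬p1 = ¬2 = 4
p1 ≡ p1 = 4 ≡ 4 = 6
¬¬p1 ∧ (p1 ≡ p1) = 4 ∧ 6 = 4
p2 ≡ p1 = 1 ≡ 4 = 3
p2 ⊃ p2 = 1 ⊃ 1 = 6
(p2 ≡ p1) ⊃ (p2 ⊃ p2) = 3 ⊃ 6 = 6
(¬¬p1 ∧ (p1 ≡ p1)) ⊃ ((p2 ≡ p1) ⊃ (p2 ⊃ p2)) = 4 ⊃ 6 = 6
p1 ⊃ p1 = 4 ⊃ 4 = 6
p2 ≡ p2 = 1 ≡ 1 = 6
¬(p2 ≡ p2) = ¬6 = 0
(p1 ⊃ p1) ⊃ ¬(p2 ≡ p2) = 6 ⊃ 0 = 0
p2 ⊃ p2 = 1 ⊃ 1 = 6
¬(p2 ⊃ p2) = ¬6 = 0
¬p2 = ¬1 = 5
¬(p2 ⊃ p2) ∧ ¬p2 = 0 ∧ 5 = 0
((p1 ⊃ p1) ⊃ ¬(p2 ≡ p2)) ≡ (¬(p2 ⊃ p2) ∧ ¬p2) = 0 ≡ 0 = 6
((¬¬p1 ∧ (p1 ≡ p1)) ⊃ ((p2 ≡ p1) ⊃ (p2 ⊃ p2))) ∧ (((p1 ⊃ p1) ⊃ ¬(p2 ≡ p2)) ≡ (¬(p2 ⊃ p2) ∧ ¬p2)) = 6 ∧ 6 = 6
¬(((¬¬p1 ∧ (p1 ≡ p1)) ⊃ ((p2 ≡ p1) ⊃ (p2 ⊃ p2))) ∧ (((p1 ⊃ p1) ⊃ ¬(p2 ≡ p2)) ≡ (¬(p2 ⊃ p2) ∧ ¬p2))) = ¬6 = 0

0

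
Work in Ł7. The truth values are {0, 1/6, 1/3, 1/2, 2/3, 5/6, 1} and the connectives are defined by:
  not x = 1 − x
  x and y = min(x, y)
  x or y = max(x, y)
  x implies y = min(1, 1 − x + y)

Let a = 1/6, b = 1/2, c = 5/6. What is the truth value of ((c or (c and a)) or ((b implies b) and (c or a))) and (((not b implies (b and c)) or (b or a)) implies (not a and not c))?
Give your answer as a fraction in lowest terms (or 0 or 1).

1/6

c and a = 5/6 and 1/6 = 1/6
c or (c and a) = 5/6 or 1/6 = 5/6
b implies b = 1/2 implies 1/2 = 1
c or a = 5/6 or 1/6 = 5/6
(b implies b) and (c or a) = 1 and 5/6 = 5/6
(c or (c and a)) or ((b implies b) and (c or a)) = 5/6 or 5/6 = 5/6
not b = not 1/2 = 1/2
b and c = 1/2 and 5/6 = 1/2
not b implies (b and c) = 1/2 implies 1/2 = 1
b or a = 1/2 or 1/6 = 1/2
(not b implies (b and c)) or (b or a) = 1 or 1/2 = 1
not a = not 1/6 = 5/6
not c = not 5/6 = 1/6
not a and not c = 5/6 and 1/6 = 1/6
((not b implies (b and c)) or (b or a)) implies (not a and not c) = 1 implies 1/6 = 1/6
((c or (c and a)) or ((b implies b) and (c or a))) and (((not b implies (b and c)) or (b or a)) implies (not a and not c)) = 5/6 and 1/6 = 1/6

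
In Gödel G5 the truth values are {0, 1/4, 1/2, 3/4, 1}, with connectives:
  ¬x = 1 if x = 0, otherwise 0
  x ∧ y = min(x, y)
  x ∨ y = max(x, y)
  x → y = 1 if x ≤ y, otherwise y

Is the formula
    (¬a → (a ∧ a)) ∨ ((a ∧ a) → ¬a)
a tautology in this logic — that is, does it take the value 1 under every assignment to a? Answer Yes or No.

Yes

a = 0 ↦ 1
a = 1/4 ↦ 1
a = 1/2 ↦ 1
a = 3/4 ↦ 1
a = 1 ↦ 1
Every assignment gives a value ≥ 1.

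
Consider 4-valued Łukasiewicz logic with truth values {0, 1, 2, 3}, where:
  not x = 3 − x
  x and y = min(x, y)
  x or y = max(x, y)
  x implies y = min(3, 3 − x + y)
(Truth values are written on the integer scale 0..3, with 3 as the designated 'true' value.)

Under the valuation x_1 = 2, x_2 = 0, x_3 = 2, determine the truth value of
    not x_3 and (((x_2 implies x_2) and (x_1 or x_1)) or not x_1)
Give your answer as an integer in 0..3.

1

not x_3 = not 2 = 1
x_2 implies x_2 = 0 implies 0 = 3
x_1 or x_1 = 2 or 2 = 2
(x_2 implies x_2) and (x_1 or x_1) = 3 and 2 = 2
not x_1 = not 2 = 1
((x_2 implies x_2) and (x_1 or x_1)) or not x_1 = 2 or 1 = 2
not x_3 and (((x_2 implies x_2) and (x_1 or x_1)) or not x_1) = 1 and 2 = 1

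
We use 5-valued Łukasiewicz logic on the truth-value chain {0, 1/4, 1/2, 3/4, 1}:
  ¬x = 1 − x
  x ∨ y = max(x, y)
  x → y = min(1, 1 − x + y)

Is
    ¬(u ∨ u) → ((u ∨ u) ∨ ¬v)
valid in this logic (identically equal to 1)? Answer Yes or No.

Counterexample: take u = 0, v = 1/4.
u ∨ u = 0 ∨ 0 = 0
¬(u ∨ u) = ¬0 = 1
¬v = ¬1/4 = 3/4
(u ∨ u) ∨ ¬v = 0 ∨ 3/4 = 3/4
¬(u ∨ u) → ((u ∨ u) ∨ ¬v) = 1 → 3/4 = 3/4
This gives 3/4 ≠ 1.

No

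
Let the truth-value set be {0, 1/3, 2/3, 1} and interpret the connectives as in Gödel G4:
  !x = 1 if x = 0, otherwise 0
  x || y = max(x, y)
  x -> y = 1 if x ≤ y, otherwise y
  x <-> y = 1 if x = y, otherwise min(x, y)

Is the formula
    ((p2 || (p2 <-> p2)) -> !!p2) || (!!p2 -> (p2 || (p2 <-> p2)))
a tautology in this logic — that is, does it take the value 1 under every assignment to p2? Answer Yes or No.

p2 = 0 ↦ 1
p2 = 1/3 ↦ 1
p2 = 2/3 ↦ 1
p2 = 1 ↦ 1
Every assignment gives a value ≥ 1.

Yes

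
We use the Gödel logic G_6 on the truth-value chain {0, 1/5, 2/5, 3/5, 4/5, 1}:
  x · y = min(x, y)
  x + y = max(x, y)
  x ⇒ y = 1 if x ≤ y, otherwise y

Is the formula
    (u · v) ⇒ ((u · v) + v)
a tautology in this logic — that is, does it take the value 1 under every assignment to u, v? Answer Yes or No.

At u = 1, v = 1/5, for instance:
u · v = 1 · 1/5 = 1/5
(u · v) + v = 1/5 + 1/5 = 1/5
(u · v) ⇒ ((u · v) + v) = 1/5 ⇒ 1/5 = 1
and checking the remaining 35 assignments likewise gives ≥ 1 in every case.

Yes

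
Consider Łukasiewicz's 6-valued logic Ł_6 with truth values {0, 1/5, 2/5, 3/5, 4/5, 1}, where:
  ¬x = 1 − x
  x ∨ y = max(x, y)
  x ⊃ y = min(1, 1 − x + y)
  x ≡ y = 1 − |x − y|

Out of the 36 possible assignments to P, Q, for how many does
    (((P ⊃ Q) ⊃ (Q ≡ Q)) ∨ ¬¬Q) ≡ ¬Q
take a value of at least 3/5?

value 1: 6 assignments (counts)
value 4/5: 6 assignments (counts)
value 3/5: 6 assignments (counts)
value 2/5: 6 assignments
value 1/5: 6 assignments
value 0: 6 assignments
So 18 of the 36 assignments meet the threshold.

18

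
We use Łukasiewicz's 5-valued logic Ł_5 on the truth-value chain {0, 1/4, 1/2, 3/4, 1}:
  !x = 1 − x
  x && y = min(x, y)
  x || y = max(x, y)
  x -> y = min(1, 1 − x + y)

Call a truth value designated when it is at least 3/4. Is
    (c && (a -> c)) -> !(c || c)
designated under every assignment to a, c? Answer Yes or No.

Counterexample: take a = 0, c = 3/4.
a -> c = 0 -> 3/4 = 1
c && (a -> c) = 3/4 && 1 = 3/4
c || c = 3/4 || 3/4 = 3/4
!(c || c) = !3/4 = 1/4
(c && (a -> c)) -> !(c || c) = 3/4 -> 1/4 = 1/2
This gives 1/2, which is below 3/4.

No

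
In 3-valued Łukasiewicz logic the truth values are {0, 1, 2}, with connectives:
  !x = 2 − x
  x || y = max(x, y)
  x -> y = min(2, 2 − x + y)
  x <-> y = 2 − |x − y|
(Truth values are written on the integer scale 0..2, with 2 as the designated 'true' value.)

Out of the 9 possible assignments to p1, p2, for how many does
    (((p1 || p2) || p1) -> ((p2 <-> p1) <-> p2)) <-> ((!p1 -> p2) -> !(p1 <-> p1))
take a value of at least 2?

2

p1 = 0, p2 = 0 ↦ 2  ≥
p1 = 0, p2 = 1 ↦ 1  <
p1 = 0, p2 = 2 ↦ 2  ≥
p1 = 1, p2 = 0 ↦ 1  <
p1 = 1, p2 = 1 ↦ 0  <
p1 = 1, p2 = 2 ↦ 1  <
p1 = 2, p2 = 0 ↦ 0  <
p1 = 2, p2 = 1 ↦ 0  <
p1 = 2, p2 = 2 ↦ 0  <
So 2 of the 9 assignments meet the threshold.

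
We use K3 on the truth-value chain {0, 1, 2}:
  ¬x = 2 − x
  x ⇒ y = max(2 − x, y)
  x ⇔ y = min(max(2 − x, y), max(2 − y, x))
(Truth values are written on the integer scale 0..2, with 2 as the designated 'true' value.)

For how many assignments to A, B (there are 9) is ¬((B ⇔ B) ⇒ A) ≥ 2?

2

A = 0, B = 0 ↦ 2  ≥
A = 0, B = 1 ↦ 1  <
A = 0, B = 2 ↦ 2  ≥
A = 1, B = 0 ↦ 1  <
A = 1, B = 1 ↦ 1  <
A = 1, B = 2 ↦ 1  <
A = 2, B = 0 ↦ 0  <
A = 2, B = 1 ↦ 0  <
A = 2, B = 2 ↦ 0  <
So 2 of the 9 assignments meet the threshold.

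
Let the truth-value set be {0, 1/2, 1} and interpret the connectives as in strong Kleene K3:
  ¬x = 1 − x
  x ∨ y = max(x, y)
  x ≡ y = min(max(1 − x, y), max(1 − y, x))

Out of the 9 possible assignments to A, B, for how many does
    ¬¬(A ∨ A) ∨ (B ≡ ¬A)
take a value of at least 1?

4

A = 0, B = 0 ↦ 0  <
A = 0, B = 1/2 ↦ 1/2  <
A = 0, B = 1 ↦ 1  ≥
A = 1/2, B = 0 ↦ 1/2  <
A = 1/2, B = 1/2 ↦ 1/2  <
A = 1/2, B = 1 ↦ 1/2  <
A = 1, B = 0 ↦ 1  ≥
A = 1, B = 1/2 ↦ 1  ≥
A = 1, B = 1 ↦ 1  ≥
So 4 of the 9 assignments meet the threshold.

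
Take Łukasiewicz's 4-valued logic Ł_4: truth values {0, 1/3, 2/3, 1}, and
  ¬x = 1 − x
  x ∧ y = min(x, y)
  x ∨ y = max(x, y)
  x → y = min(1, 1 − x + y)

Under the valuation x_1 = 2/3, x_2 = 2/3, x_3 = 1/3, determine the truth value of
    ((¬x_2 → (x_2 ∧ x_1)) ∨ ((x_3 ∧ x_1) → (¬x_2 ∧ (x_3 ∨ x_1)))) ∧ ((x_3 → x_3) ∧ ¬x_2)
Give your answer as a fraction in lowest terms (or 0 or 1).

¬x_2 = ¬2/3 = 1/3
x_2 ∧ x_1 = 2/3 ∧ 2/3 = 2/3
¬x_2 → (x_2 ∧ x_1) = 1/3 → 2/3 = 1
x_3 ∧ x_1 = 1/3 ∧ 2/3 = 1/3
¬x_2 = ¬2/3 = 1/3
x_3 ∨ x_1 = 1/3 ∨ 2/3 = 2/3
¬x_2 ∧ (x_3 ∨ x_1) = 1/3 ∧ 2/3 = 1/3
(x_3 ∧ x_1) → (¬x_2 ∧ (x_3 ∨ x_1)) = 1/3 → 1/3 = 1
(¬x_2 → (x_2 ∧ x_1)) ∨ ((x_3 ∧ x_1) → (¬x_2 ∧ (x_3 ∨ x_1))) = 1 ∨ 1 = 1
x_3 → x_3 = 1/3 → 1/3 = 1
¬x_2 = ¬2/3 = 1/3
(x_3 → x_3) ∧ ¬x_2 = 1 ∧ 1/3 = 1/3
((¬x_2 → (x_2 ∧ x_1)) ∨ ((x_3 ∧ x_1) → (¬x_2 ∧ (x_3 ∨ x_1)))) ∧ ((x_3 → x_3) ∧ ¬x_2) = 1 ∧ 1/3 = 1/3

1/3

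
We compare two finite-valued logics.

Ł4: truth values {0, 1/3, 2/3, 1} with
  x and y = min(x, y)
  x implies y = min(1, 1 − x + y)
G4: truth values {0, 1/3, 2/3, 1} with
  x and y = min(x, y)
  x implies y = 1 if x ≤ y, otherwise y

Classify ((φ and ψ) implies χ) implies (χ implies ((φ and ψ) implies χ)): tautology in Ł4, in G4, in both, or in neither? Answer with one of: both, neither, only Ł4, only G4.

In Ł4: every assignment gives 1 — tautology.
In G4: every assignment gives 1 — tautology.

both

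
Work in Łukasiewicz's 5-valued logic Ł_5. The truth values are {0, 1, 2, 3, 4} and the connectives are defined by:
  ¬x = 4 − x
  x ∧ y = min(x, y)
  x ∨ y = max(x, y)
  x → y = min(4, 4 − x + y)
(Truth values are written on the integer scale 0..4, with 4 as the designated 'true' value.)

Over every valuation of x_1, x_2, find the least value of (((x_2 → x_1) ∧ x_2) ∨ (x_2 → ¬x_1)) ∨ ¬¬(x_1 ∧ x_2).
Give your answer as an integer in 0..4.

2

Take x_1 = 2, x_2 = 4:
x_2 → x_1 = 4 → 2 = 2
(x_2 → x_1) ∧ x_2 = 2 ∧ 4 = 2
¬x_1 = ¬2 = 2
x_2 → ¬x_1 = 4 → 2 = 2
((x_2 → x_1) ∧ x_2) ∨ (x_2 → ¬x_1) = 2 ∨ 2 = 2
x_1 ∧ x_2 = 2 ∧ 4 = 2
¬(x_1 ∧ x_2) = ¬2 = 2
¬¬(x_1 ∧ x_2) = ¬2 = 2
(((x_2 → x_1) ∧ x_2) ∨ (x_2 → ¬x_1)) ∨ ¬¬(x_1 ∧ x_2) = 2 ∨ 2 = 2
No assignment yields a value below 2, so this is the minimum.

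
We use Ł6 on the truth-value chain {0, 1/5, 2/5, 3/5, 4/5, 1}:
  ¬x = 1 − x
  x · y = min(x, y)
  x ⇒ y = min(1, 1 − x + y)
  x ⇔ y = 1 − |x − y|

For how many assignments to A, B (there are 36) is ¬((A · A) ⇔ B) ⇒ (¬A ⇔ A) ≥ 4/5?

26

value 1: 22 assignments (counts)
value 4/5: 4 assignments (counts)
value 3/5: 4 assignments
value 2/5: 2 assignments
value 1/5: 2 assignments
value 0: 2 assignments
So 26 of the 36 assignments meet the threshold.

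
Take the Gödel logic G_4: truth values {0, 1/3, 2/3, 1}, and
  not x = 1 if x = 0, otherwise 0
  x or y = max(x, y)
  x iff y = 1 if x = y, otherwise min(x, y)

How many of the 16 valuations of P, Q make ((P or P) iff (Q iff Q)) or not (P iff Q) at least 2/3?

12

P = 0, Q = 0 ↦ 0  <
P = 0, Q = 1/3 ↦ 1  ≥
P = 0, Q = 2/3 ↦ 1  ≥
P = 0, Q = 1 ↦ 1  ≥
P = 1/3, Q = 0 ↦ 1  ≥
P = 1/3, Q = 1/3 ↦ 1/3  <
P = 1/3, Q = 2/3 ↦ 1/3  <
P = 1/3, Q = 1 ↦ 1/3  <
P = 2/3, Q = 0 ↦ 1  ≥
P = 2/3, Q = 1/3 ↦ 2/3  ≥
P = 2/3, Q = 2/3 ↦ 2/3  ≥
P = 2/3, Q = 1 ↦ 2/3  ≥
P = 1, Q = 0 ↦ 1  ≥
P = 1, Q = 1/3 ↦ 1  ≥
P = 1, Q = 2/3 ↦ 1  ≥
P = 1, Q = 1 ↦ 1  ≥
So 12 of the 16 assignments meet the threshold.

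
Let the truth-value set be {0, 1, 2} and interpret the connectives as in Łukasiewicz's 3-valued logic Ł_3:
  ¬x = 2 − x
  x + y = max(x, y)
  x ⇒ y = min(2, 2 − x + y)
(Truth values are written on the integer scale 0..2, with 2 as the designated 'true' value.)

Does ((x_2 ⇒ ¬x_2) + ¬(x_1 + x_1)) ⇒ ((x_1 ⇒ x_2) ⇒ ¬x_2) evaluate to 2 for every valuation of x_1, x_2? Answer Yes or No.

No

Counterexample: take x_1 = 0, x_2 = 1.
¬x_2 = ¬1 = 1
x_2 ⇒ ¬x_2 = 1 ⇒ 1 = 2
x_1 + x_1 = 0 + 0 = 0
¬(x_1 + x_1) = ¬0 = 2
(x_2 ⇒ ¬x_2) + ¬(x_1 + x_1) = 2 + 2 = 2
x_1 ⇒ x_2 = 0 ⇒ 1 = 2
¬x_2 = ¬1 = 1
(x_1 ⇒ x_2) ⇒ ¬x_2 = 2 ⇒ 1 = 1
((x_2 ⇒ ¬x_2) + ¬(x_1 + x_1)) ⇒ ((x_1 ⇒ x_2) ⇒ ¬x_2) = 2 ⇒ 1 = 1
This gives 1 ≠ 2.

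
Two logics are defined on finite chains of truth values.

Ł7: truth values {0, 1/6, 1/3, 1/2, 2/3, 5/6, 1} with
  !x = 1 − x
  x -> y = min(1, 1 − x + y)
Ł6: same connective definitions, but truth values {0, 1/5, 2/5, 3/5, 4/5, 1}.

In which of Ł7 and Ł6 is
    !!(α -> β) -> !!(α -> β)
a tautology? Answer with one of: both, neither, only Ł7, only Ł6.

In Ł7: every assignment gives 1 — tautology.
In Ł6: every assignment gives 1 — tautology.

both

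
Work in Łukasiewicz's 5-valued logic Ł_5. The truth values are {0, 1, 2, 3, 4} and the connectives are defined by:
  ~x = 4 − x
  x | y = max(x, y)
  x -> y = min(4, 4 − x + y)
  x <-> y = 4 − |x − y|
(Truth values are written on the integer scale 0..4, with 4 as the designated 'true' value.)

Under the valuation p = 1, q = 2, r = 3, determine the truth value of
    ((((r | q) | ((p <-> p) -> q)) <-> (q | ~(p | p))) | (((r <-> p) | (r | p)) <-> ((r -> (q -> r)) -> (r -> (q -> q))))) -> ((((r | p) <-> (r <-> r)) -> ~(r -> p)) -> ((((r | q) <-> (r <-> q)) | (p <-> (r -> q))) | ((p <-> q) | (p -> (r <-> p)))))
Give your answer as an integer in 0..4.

r | q = 3 | 2 = 3
p <-> p = 1 <-> 1 = 4
(p <-> p) -> q = 4 -> 2 = 2
(r | q) | ((p <-> p) -> q) = 3 | 2 = 3
p | p = 1 | 1 = 1
~(p | p) = ~1 = 3
q | ~(p | p) = 2 | 3 = 3
((r | q) | ((p <-> p) -> q)) <-> (q | ~(p | p)) = 3 <-> 3 = 4
r <-> p = 3 <-> 1 = 2
r | p = 3 | 1 = 3
(r <-> p) | (r | p) = 2 | 3 = 3
q -> r = 2 -> 3 = 4
r -> (q -> r) = 3 -> 4 = 4
q -> q = 2 -> 2 = 4
r -> (q -> q) = 3 -> 4 = 4
(r -> (q -> r)) -> (r -> (q -> q)) = 4 -> 4 = 4
((r <-> p) | (r | p)) <-> ((r -> (q -> r)) -> (r -> (q -> q))) = 3 <-> 4 = 3
(((r | q) | ((p <-> p) -> q)) <-> (q | ~(p | p))) | (((r <-> p) | (r | p)) <-> ((r -> (q -> r)) -> (r -> (q -> q)))) = 4 | 3 = 4
r | p = 3 | 1 = 3
r <-> r = 3 <-> 3 = 4
(r | p) <-> (r <-> r) = 3 <-> 4 = 3
r -> p = 3 -> 1 = 2
~(r -> p) = ~2 = 2
((r | p) <-> (r <-> r)) -> ~(r -> p) = 3 -> 2 = 3
r | q = 3 | 2 = 3
r <-> q = 3 <-> 2 = 3
(r | q) <-> (r <-> q) = 3 <-> 3 = 4
r -> q = 3 -> 2 = 3
p <-> (r -> q) = 1 <-> 3 = 2
((r | q) <-> (r <-> q)) | (p <-> (r -> q)) = 4 | 2 = 4
p <-> q = 1 <-> 2 = 3
r <-> p = 3 <-> 1 = 2
p -> (r <-> p) = 1 -> 2 = 4
(p <-> q) | (p -> (r <-> p)) = 3 | 4 = 4
(((r | q) <-> (r <-> q)) | (p <-> (r -> q))) | ((p <-> q) | (p -> (r <-> p))) = 4 | 4 = 4
(((r | p) <-> (r <-> r)) -> ~(r -> p)) -> ((((r | q) <-> (r <-> q)) | (p <-> (r -> q))) | ((p <-> q) | (p -> (r <-> p)))) = 3 -> 4 = 4
((((r | q) | ((p <-> p) -> q)) <-> (q | ~(p | p))) | (((r <-> p) | (r | p)) <-> ((r -> (q -> r)) -> (r -> (q -> q))))) -> ((((r | p) <-> (r <-> r)) -> ~(r -> p)) -> ((((r | q) <-> (r <-> q)) | (p <-> (r -> q))) | ((p <-> q) | (p -> (r <-> p))))) = 4 -> 4 = 4

4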